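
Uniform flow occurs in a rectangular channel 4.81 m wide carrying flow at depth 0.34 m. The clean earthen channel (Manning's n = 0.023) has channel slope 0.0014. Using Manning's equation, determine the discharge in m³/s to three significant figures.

1.19 m³/s

A = b·y = 4.81 × 0.34 = 1.635 m²
P = b + 2y = 4.81 + 2×0.34 = 5.490 m
R = A/P = 1.635/5.490 = 0.2979 m
Q = (1/n)·A·R^(2/3)·S^(1/2) = (1/0.023) × 1.635 × 0.2979^(2/3) × 0.0014^(1/2) = 1.187 m³/s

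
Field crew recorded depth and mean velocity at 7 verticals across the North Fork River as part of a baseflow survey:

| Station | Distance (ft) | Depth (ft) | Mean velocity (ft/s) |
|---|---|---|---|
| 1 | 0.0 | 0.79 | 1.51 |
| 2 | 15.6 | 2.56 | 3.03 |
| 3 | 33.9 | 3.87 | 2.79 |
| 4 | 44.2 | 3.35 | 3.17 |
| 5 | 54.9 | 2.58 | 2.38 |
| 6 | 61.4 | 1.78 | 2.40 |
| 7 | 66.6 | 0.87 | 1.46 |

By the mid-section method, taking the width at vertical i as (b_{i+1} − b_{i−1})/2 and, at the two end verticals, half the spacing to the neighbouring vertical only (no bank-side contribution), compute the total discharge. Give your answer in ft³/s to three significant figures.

488 ft³/s

w_1 = (15.6 − 0.0)/2 = 7.8 ft; q_1 = 1.51 × 0.79 × 7.8 = 9.305 ft³/s
w_2 = (33.9 − 0.0)/2 = 16.95 ft; q_2 = 3.03 × 2.56 × 16.95 = 131.5 ft³/s
w_3 = (44.2 − 15.6)/2 = 14.3 ft; q_3 = 2.79 × 3.87 × 14.3 = 154.4 ft³/s
w_4 = (54.9 − 33.9)/2 = 10.5 ft; q_4 = 3.17 × 3.35 × 10.5 = 111.5 ft³/s
w_5 = (61.4 − 44.2)/2 = 8.6 ft; q_5 = 2.38 × 2.58 × 8.6 = 52.81 ft³/s
w_6 = (66.6 − 54.9)/2 = 5.85 ft; q_6 = 2.40 × 1.78 × 5.85 = 24.99 ft³/s
w_7 = (66.6 − 61.4)/2 = 2.6 ft; q_7 = 1.46 × 0.87 × 2.6 = 3.303 ft³/s
Q = Σ qᵢ = 487.8 ft³/s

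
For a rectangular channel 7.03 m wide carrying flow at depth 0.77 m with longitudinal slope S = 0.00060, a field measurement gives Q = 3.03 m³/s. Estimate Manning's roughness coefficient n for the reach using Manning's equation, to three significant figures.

0.0322

A = b·y = 7.03 × 0.77 = 5.413 m²
P = b + 2y = 7.03 + 2×0.77 = 8.570 m
R = A/P = 5.413/8.570 = 0.6316 m
n = (1/Q)·A·R^(2/3)·S^(1/2) = (1/3.03) × 5.413 × 0.7362 × 0.02449 = 0.03221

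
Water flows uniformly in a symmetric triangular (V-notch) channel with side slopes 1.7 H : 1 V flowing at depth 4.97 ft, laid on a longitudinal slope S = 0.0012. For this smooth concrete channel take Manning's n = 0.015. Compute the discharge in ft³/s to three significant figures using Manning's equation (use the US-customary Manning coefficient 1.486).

A = z·y² = 1.7×4.97² = 41.99 ft²
P = 2y√(1+z²) = 2×4.97×√(1+1.7²) = 19.60 ft
R = A/P = 41.99/19.60 = 2.142 ft
Q = (1.486/n)·A·R^(2/3)·S^(1/2) = (1.486/0.015) × 41.99 × 2.142^(2/3) × 0.0012^(1/2) = 239.4 ft³/s

239 ft³/s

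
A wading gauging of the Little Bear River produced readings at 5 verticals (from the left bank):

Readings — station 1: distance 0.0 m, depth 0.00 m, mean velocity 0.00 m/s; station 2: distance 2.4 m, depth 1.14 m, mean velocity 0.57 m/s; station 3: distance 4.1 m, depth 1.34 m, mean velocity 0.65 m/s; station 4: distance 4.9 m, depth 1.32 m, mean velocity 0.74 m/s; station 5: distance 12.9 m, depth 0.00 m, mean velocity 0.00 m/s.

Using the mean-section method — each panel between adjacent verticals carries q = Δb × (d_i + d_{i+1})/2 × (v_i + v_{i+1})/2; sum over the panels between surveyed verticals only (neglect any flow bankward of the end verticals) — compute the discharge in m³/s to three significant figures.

Panel 1-2: Δb = 2.4 m, d̄ = (0.00+1.14)/2 = 0.57, v̄ = (0.00+0.57)/2 = 0.285 → q = 2.4×0.57×0.285 = 0.3899 m³/s
Panel 2-3: Δb = 1.7 m, d̄ = (1.14+1.34)/2 = 1.24, v̄ = (0.57+0.65)/2 = 0.61 → q = 1.7×1.24×0.61 = 1.286 m³/s
Panel 3-4: Δb = 0.8 m, d̄ = (1.34+1.32)/2 = 1.33, v̄ = (0.65+0.74)/2 = 0.695 → q = 0.8×1.33×0.695 = 0.7395 m³/s
Panel 4-5: Δb = 8 m, d̄ = (1.32+0.00)/2 = 0.66, v̄ = (0.74+0.00)/2 = 0.37 → q = 8×0.66×0.37 = 1.954 m³/s
Q = Σ q = 4.369 m³/s

4.37 m³/s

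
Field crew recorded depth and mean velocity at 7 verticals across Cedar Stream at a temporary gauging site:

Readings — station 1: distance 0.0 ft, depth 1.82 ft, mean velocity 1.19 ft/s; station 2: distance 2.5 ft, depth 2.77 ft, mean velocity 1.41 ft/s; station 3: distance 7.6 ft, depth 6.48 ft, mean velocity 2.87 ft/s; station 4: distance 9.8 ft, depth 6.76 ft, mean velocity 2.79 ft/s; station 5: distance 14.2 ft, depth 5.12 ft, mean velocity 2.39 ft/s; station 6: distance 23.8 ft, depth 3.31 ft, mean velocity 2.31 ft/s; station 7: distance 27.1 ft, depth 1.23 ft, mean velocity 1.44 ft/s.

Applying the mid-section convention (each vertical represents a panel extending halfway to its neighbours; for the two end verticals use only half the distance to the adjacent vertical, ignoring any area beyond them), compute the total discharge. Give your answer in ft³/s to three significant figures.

286 ft³/s

w_1 = (2.5 − 0.0)/2 = 1.25 ft; q_1 = 1.19 × 1.82 × 1.25 = 2.707 ft³/s
w_2 = (7.6 − 0.0)/2 = 3.8 ft; q_2 = 1.41 × 2.77 × 3.8 = 14.84 ft³/s
w_3 = (9.8 − 2.5)/2 = 3.65 ft; q_3 = 2.87 × 6.48 × 3.65 = 67.88 ft³/s
w_4 = (14.2 − 7.6)/2 = 3.3 ft; q_4 = 2.79 × 6.76 × 3.3 = 62.24 ft³/s
w_5 = (23.8 − 9.8)/2 = 7 ft; q_5 = 2.39 × 5.12 × 7 = 85.66 ft³/s
w_6 = (27.1 − 14.2)/2 = 6.45 ft; q_6 = 2.31 × 3.31 × 6.45 = 49.32 ft³/s
w_7 = (27.1 − 23.8)/2 = 1.65 ft; q_7 = 1.44 × 1.23 × 1.65 = 2.922 ft³/s
Q = Σ qᵢ = 285.6 ft³/s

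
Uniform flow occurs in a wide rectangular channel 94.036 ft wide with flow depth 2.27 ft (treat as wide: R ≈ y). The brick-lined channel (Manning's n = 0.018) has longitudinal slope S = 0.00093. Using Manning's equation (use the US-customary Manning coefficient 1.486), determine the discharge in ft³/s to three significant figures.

A = b·y = 94.036 × 2.27 = 213.5 ft²
Wide channel: R ≈ y = 2.27 ft
Q = (1.486/n)·A·R^(2/3)·S^(1/2) = (1.486/0.018) × 213.5 × 2.270^(2/3) × 0.00093^(1/2) = 928.2 ft³/s

928 ft³/s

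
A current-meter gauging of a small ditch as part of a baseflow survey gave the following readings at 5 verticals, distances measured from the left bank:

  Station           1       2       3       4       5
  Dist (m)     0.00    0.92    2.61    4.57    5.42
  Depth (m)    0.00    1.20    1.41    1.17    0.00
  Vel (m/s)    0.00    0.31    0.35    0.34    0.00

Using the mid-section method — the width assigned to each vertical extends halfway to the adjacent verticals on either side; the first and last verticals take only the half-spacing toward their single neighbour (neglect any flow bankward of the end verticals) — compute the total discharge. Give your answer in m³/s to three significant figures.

w_2 = (2.61 − 0.00)/2 = 1.305 m; q_2 = 0.31 × 1.20 × 1.305 = 0.4855 m³/s
w_3 = (4.57 − 0.92)/2 = 1.825 m; q_3 = 0.35 × 1.41 × 1.825 = 0.9006 m³/s
w_4 = (5.42 − 2.61)/2 = 1.405 m; q_4 = 0.34 × 1.17 × 1.405 = 0.5589 m³/s
Stations 1, 5 contribute zero (depth or velocity is 0).
Q = Σ qᵢ = 1.945 m³/s

1.95 m³/s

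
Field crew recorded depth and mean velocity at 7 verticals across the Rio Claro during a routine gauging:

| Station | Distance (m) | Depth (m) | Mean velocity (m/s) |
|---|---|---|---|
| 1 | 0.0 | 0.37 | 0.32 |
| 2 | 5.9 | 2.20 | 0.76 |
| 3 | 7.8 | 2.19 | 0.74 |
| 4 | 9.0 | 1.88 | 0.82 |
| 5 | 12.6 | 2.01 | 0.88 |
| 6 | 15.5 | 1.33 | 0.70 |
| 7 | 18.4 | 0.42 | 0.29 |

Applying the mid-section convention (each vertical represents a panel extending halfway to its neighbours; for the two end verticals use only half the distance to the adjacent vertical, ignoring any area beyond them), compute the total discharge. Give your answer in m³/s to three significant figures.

w_1 = (5.9 − 0.0)/2 = 2.95 m; q_1 = 0.32 × 0.37 × 2.95 = 0.3493 m³/s
w_2 = (7.8 − 0.0)/2 = 3.9 m; q_2 = 0.76 × 2.20 × 3.9 = 6.521 m³/s
w_3 = (9.0 − 5.9)/2 = 1.55 m; q_3 = 0.74 × 2.19 × 1.55 = 2.512 m³/s
w_4 = (12.6 − 7.8)/2 = 2.4 m; q_4 = 0.82 × 1.88 × 2.4 = 3.700 m³/s
w_5 = (15.5 − 9.0)/2 = 3.25 m; q_5 = 0.88 × 2.01 × 3.25 = 5.749 m³/s
w_6 = (18.4 − 12.6)/2 = 2.9 m; q_6 = 0.70 × 1.33 × 2.9 = 2.700 m³/s
w_7 = (18.4 − 15.5)/2 = 1.45 m; q_7 = 0.29 × 0.42 × 1.45 = 0.1766 m³/s
Q = Σ qᵢ = 21.71 m³/s

21.7 m³/s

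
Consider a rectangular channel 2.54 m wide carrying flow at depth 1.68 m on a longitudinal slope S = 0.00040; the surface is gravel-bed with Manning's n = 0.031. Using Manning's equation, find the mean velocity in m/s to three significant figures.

A = b·y = 2.54 × 1.68 = 4.267 m²
P = b + 2y = 2.54 + 2×1.68 = 5.900 m
R = A/P = 4.267/5.900 = 0.7233 m
Q = (1/n)·A·R^(2/3)·S^(1/2) = (1/0.031) × 4.267 × 0.7233^(2/3) × 0.00040^(1/2) = 2.218 m³/s
V = Q/A = 2.218/4.267 = 0.5198 m/s

0.520 m/s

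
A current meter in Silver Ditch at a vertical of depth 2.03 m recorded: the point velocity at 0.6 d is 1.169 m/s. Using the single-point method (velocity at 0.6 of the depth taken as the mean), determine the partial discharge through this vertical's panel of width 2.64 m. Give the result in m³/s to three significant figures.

6.26 m³/s

v̄ = v₀.₆ = 1.169 m/s
q = v̄ × d × w = 1.169 × 2.03 × 2.64 = 6.265 m³/s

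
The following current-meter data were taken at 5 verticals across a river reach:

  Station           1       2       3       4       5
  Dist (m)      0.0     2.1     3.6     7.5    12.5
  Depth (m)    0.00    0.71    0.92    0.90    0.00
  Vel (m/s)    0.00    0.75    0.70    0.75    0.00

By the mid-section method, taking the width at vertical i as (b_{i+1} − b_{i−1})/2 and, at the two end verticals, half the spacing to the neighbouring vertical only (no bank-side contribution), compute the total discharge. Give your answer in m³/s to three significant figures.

5.70 m³/s

w_2 = (3.6 − 0.0)/2 = 1.8 m; q_2 = 0.75 × 0.71 × 1.8 = 0.9585 m³/s
w_3 = (7.5 − 2.1)/2 = 2.7 m; q_3 = 0.70 × 0.92 × 2.7 = 1.739 m³/s
w_4 = (12.5 − 3.6)/2 = 4.45 m; q_4 = 0.75 × 0.90 × 4.45 = 3.004 m³/s
Stations 1, 5 contribute zero (depth or velocity is 0).
Q = Σ qᵢ = 5.701 m³/s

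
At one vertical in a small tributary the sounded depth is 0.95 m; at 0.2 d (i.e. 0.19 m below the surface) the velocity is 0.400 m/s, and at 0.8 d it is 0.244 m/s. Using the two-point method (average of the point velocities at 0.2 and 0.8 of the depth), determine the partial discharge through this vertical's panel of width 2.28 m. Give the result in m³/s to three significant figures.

0.697 m³/s

v̄ = (0.400 + 0.244) / 2 = 0.3220 m/s
q = v̄ × d × w = 0.3220 × 0.95 × 2.28 = 0.6975 m³/s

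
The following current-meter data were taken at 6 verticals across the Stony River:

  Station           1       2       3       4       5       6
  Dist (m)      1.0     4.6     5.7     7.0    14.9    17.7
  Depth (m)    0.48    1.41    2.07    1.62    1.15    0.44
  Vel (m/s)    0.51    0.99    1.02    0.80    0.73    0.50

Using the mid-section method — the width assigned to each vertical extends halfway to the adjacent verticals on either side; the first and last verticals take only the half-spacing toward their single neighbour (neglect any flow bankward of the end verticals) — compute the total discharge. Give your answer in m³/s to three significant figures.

17.0 m³/s

w_1 = (4.6 − 1.0)/2 = 1.8 m; q_1 = 0.51 × 0.48 × 1.8 = 0.4406 m³/s
w_2 = (5.7 − 1.0)/2 = 2.35 m; q_2 = 0.99 × 1.41 × 2.35 = 3.280 m³/s
w_3 = (7.0 − 4.6)/2 = 1.2 m; q_3 = 1.02 × 2.07 × 1.2 = 2.534 m³/s
w_4 = (14.9 − 5.7)/2 = 4.6 m; q_4 = 0.80 × 1.62 × 4.6 = 5.962 m³/s
w_5 = (17.7 − 7.0)/2 = 5.35 m; q_5 = 0.73 × 1.15 × 5.35 = 4.491 m³/s
w_6 = (17.7 − 14.9)/2 = 1.4 m; q_6 = 0.50 × 0.44 × 1.4 = 0.3080 m³/s
Q = Σ qᵢ = 17.02 m³/s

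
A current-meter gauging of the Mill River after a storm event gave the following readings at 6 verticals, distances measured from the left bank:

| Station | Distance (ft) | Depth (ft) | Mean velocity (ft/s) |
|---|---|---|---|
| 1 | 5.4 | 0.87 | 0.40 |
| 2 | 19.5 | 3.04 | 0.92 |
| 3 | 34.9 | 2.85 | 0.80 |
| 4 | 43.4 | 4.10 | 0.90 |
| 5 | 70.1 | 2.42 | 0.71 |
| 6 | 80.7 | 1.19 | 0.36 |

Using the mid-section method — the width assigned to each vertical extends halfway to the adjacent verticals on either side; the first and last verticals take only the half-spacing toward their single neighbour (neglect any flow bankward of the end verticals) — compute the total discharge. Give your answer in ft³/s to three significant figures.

170 ft³/s

w_1 = (19.5 − 5.4)/2 = 7.05 ft; q_1 = 0.40 × 0.87 × 7.05 = 2.453 ft³/s
w_2 = (34.9 − 5.4)/2 = 14.75 ft; q_2 = 0.92 × 3.04 × 14.75 = 41.25 ft³/s
w_3 = (43.4 − 19.5)/2 = 11.95 ft; q_3 = 0.80 × 2.85 × 11.95 = 27.25 ft³/s
w_4 = (70.1 − 34.9)/2 = 17.6 ft; q_4 = 0.90 × 4.10 × 17.6 = 64.94 ft³/s
w_5 = (80.7 − 43.4)/2 = 18.65 ft; q_5 = 0.71 × 2.42 × 18.65 = 32.04 ft³/s
w_6 = (80.7 − 70.1)/2 = 5.3 ft; q_6 = 0.36 × 1.19 × 5.3 = 2.271 ft³/s
Q = Σ qᵢ = 170.2 ft³/s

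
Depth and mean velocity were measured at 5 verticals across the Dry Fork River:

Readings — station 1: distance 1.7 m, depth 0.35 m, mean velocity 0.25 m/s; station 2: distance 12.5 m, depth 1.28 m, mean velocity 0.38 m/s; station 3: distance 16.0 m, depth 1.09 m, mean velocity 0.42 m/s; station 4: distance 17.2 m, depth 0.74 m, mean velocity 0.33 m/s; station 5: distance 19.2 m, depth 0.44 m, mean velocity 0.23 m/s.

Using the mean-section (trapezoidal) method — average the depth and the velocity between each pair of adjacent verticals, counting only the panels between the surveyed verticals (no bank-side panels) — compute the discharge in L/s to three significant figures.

Panel 1-2: Δb = 10.8 m, d̄ = (0.35+1.28)/2 = 0.815, v̄ = (0.25+0.38)/2 = 0.315 → q = 10.8×0.815×0.315 = 2.773 m³/s
Panel 2-3: Δb = 3.5 m, d̄ = (1.28+1.09)/2 = 1.185, v̄ = (0.38+0.42)/2 = 0.4 → q = 3.5×1.185×0.4 = 1.659 m³/s
Panel 3-4: Δb = 1.2 m, d̄ = (1.09+0.74)/2 = 0.915, v̄ = (0.42+0.33)/2 = 0.375 → q = 1.2×0.915×0.375 = 0.4118 m³/s
Panel 4-5: Δb = 2 m, d̄ = (0.74+0.44)/2 = 0.59, v̄ = (0.33+0.23)/2 = 0.28 → q = 2×0.59×0.28 = 0.3304 m³/s
Q = Σ q = 5.174 m³/s
= 5.174 × 1000 = 5174 L/s

5170 L/s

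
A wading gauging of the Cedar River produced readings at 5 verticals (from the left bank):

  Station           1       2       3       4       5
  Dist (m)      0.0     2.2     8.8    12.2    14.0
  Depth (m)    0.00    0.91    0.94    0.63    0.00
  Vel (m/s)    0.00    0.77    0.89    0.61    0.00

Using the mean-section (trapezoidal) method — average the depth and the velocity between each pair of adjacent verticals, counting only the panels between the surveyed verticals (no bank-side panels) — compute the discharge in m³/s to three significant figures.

7.63 m³/s

Panel 1-2: Δb = 2.2 m, d̄ = (0.00+0.91)/2 = 0.455, v̄ = (0.00+0.77)/2 = 0.385 → q = 2.2×0.455×0.385 = 0.3854 m³/s
Panel 2-3: Δb = 6.6 m, d̄ = (0.91+0.94)/2 = 0.925, v̄ = (0.77+0.89)/2 = 0.83 → q = 6.6×0.925×0.83 = 5.067 m³/s
Panel 3-4: Δb = 3.4 m, d̄ = (0.94+0.63)/2 = 0.785, v̄ = (0.89+0.61)/2 = 0.75 → q = 3.4×0.785×0.75 = 2.002 m³/s
Panel 4-5: Δb = 1.8 m, d̄ = (0.63+0.00)/2 = 0.315, v̄ = (0.61+0.00)/2 = 0.305 → q = 1.8×0.315×0.305 = 0.1729 m³/s
Q = Σ q = 7.627 m³/s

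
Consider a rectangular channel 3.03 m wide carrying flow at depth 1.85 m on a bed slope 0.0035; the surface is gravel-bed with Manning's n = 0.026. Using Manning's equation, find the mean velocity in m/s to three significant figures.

A = b·y = 3.03 × 1.85 = 5.606 m²
P = b + 2y = 3.03 + 2×1.85 = 6.730 m
R = A/P = 5.606/6.730 = 0.8329 m
Q = (1/n)·A·R^(2/3)·S^(1/2) = (1/0.026) × 5.606 × 0.8329^(2/3) × 0.0035^(1/2) = 11.29 m³/s
V = Q/A = 11.29/5.606 = 2.014 m/s

2.01 m/s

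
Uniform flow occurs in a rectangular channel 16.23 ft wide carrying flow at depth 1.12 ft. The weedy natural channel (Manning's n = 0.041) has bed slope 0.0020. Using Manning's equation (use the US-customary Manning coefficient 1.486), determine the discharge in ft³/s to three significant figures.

A = b·y = 16.23 × 1.12 = 18.18 ft²
P = b + 2y = 16.23 + 2×1.12 = 18.47 ft
R = A/P = 18.18/18.47 = 0.9842 ft
Q = (1.486/n)·A·R^(2/3)·S^(1/2) = (1.486/0.041) × 18.18 × 0.9842^(2/3) × 0.0020^(1/2) = 29.15 ft³/s

29.2 ft³/s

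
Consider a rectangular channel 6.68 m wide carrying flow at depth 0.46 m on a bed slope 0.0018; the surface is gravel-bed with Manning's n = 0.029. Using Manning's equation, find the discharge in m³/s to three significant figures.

2.46 m³/s

A = b·y = 6.68 × 0.46 = 3.073 m²
P = b + 2y = 6.68 + 2×0.46 = 7.600 m
R = A/P = 3.073/7.600 = 0.4043 m
Q = (1/n)·A·R^(2/3)·S^(1/2) = (1/0.029) × 3.073 × 0.4043^(2/3) × 0.0018^(1/2) = 2.458 m³/s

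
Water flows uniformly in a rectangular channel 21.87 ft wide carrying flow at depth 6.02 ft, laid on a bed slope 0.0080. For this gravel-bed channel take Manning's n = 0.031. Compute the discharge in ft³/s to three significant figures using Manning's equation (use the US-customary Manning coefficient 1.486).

1390 ft³/s

A = b·y = 21.87 × 6.02 = 131.7 ft²
P = b + 2y = 21.87 + 2×6.02 = 33.91 ft
R = A/P = 131.7/33.91 = 3.883 ft
Q = (1.486/n)·A·R^(2/3)·S^(1/2) = (1.486/0.031) × 131.7 × 3.883^(2/3) × 0.0080^(1/2) = 1394 ft³/s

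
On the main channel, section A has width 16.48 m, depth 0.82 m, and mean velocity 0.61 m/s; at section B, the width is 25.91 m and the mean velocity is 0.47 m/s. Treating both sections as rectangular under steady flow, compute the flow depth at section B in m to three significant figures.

0.677 m

Q = A₁V₁ = (16.48×0.82) × 0.61 = 8.243 m³/s
d₂ = Q/(b₂ V₂) = 8.243/(25.91×0.47) = 0.6769 m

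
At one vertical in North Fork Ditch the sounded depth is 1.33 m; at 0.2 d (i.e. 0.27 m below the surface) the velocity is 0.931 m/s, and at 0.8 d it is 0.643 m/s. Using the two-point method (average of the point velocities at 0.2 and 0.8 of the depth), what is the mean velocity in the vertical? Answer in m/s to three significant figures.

v̄ = (0.931 + 0.643) / 2 = 0.7870 m/s

0.787 m/s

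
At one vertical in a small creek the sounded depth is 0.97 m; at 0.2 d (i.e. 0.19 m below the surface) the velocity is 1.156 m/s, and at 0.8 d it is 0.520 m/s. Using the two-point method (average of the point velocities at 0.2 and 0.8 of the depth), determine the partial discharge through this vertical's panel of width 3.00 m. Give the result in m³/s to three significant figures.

v̄ = (1.156 + 0.520) / 2 = 0.8380 m/s
q = v̄ × d × w = 0.8380 × 0.97 × 3.00 = 2.439 m³/s

2.44 m³/s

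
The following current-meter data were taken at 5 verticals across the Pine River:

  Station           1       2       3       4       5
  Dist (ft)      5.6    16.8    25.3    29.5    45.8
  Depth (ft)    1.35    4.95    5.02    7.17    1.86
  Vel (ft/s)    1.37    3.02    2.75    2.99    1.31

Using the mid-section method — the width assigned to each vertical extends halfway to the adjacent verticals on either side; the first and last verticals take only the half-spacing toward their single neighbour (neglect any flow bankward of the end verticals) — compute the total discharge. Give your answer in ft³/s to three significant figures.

485 ft³/s

w_1 = (16.8 − 5.6)/2 = 5.6 ft; q_1 = 1.37 × 1.35 × 5.6 = 10.36 ft³/s
w_2 = (25.3 − 5.6)/2 = 9.85 ft; q_2 = 3.02 × 4.95 × 9.85 = 147.2 ft³/s
w_3 = (29.5 − 16.8)/2 = 6.35 ft; q_3 = 2.75 × 5.02 × 6.35 = 87.66 ft³/s
w_4 = (45.8 − 25.3)/2 = 10.25 ft; q_4 = 2.99 × 7.17 × 10.25 = 219.7 ft³/s
w_5 = (45.8 − 29.5)/2 = 8.15 ft; q_5 = 1.31 × 1.86 × 8.15 = 19.86 ft³/s
Q = Σ qᵢ = 484.9 ft³/s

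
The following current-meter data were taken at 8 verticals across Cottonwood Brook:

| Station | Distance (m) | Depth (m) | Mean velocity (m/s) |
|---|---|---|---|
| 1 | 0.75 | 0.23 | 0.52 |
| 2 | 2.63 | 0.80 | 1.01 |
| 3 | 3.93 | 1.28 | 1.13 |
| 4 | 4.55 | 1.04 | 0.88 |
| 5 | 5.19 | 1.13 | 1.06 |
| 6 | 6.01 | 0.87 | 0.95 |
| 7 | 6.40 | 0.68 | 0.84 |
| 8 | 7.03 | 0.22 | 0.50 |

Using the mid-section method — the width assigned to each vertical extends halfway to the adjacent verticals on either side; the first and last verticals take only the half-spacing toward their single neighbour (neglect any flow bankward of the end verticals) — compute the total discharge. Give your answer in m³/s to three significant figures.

w_1 = (2.63 − 0.75)/2 = 0.94 m; q_1 = 0.52 × 0.23 × 0.94 = 0.1124 m³/s
w_2 = (3.93 − 0.75)/2 = 1.59 m; q_2 = 1.01 × 0.80 × 1.59 = 1.285 m³/s
w_3 = (4.55 − 2.63)/2 = 0.96 m; q_3 = 1.13 × 1.28 × 0.96 = 1.389 m³/s
w_4 = (5.19 − 3.93)/2 = 0.63 m; q_4 = 0.88 × 1.04 × 0.63 = 0.5766 m³/s
w_5 = (6.01 − 4.55)/2 = 0.73 m; q_5 = 1.06 × 1.13 × 0.73 = 0.8744 m³/s
w_6 = (6.40 − 5.19)/2 = 0.605 m; q_6 = 0.95 × 0.87 × 0.605 = 0.5000 m³/s
w_7 = (7.03 − 6.01)/2 = 0.51 m; q_7 = 0.84 × 0.68 × 0.51 = 0.2913 m³/s
w_8 = (7.03 − 6.40)/2 = 0.315 m; q_8 = 0.50 × 0.22 × 0.315 = 0.03465 m³/s
Q = Σ qᵢ = 5.063 m³/s

5.06 m³/s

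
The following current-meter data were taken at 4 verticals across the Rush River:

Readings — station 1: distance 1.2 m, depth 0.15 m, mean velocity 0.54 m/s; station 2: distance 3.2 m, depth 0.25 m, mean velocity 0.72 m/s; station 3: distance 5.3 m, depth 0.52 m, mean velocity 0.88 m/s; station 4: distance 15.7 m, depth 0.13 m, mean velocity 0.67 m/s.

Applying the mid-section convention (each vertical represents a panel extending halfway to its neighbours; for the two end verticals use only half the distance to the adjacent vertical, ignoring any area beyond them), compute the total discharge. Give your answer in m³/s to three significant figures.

w_1 = (3.2 − 1.2)/2 = 1 m; q_1 = 0.54 × 0.15 × 1 = 0.08100 m³/s
w_2 = (5.3 − 1.2)/2 = 2.05 m; q_2 = 0.72 × 0.25 × 2.05 = 0.3690 m³/s
w_3 = (15.7 − 3.2)/2 = 6.25 m; q_3 = 0.88 × 0.52 × 6.25 = 2.860 m³/s
w_4 = (15.7 − 5.3)/2 = 5.2 m; q_4 = 0.67 × 0.13 × 5.2 = 0.4529 m³/s
Q = Σ qᵢ = 3.763 m³/s

3.76 m³/s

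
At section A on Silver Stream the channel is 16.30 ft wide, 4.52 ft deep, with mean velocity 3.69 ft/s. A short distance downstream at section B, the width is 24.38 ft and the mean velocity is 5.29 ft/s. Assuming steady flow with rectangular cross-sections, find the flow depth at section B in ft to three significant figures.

Q = A₁V₁ = (16.30×4.52) × 3.69 = 271.9 ft³/s
d₂ = Q/(b₂ V₂) = 271.9/(24.38×5.29) = 2.108 ft

2.11 ft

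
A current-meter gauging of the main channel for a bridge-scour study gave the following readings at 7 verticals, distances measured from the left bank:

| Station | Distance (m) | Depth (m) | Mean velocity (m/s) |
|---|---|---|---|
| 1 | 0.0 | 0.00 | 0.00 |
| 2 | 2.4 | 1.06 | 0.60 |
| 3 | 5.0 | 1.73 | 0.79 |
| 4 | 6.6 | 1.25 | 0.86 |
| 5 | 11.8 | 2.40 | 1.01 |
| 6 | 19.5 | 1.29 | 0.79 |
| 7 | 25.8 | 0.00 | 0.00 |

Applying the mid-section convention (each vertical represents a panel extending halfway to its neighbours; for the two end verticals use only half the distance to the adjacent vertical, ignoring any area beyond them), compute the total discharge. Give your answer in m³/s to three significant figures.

w_2 = (5.0 − 0.0)/2 = 2.5 m; q_2 = 0.60 × 1.06 × 2.5 = 1.590 m³/s
w_3 = (6.6 − 2.4)/2 = 2.1 m; q_3 = 0.79 × 1.73 × 2.1 = 2.870 m³/s
w_4 = (11.8 − 5.0)/2 = 3.4 m; q_4 = 0.86 × 1.25 × 3.4 = 3.655 m³/s
w_5 = (19.5 − 6.6)/2 = 6.45 m; q_5 = 1.01 × 2.40 × 6.45 = 15.63 m³/s
w_6 = (25.8 − 11.8)/2 = 7 m; q_6 = 0.79 × 1.29 × 7 = 7.134 m³/s
Stations 1, 7 contribute zero (depth or velocity is 0).
Q = Σ qᵢ = 30.88 m³/s

30.9 m³/s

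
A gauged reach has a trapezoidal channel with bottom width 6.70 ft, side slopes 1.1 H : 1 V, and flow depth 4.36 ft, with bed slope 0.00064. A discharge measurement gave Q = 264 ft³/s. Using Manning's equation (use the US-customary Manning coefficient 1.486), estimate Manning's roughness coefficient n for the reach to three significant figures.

A = (b + z·y)·y = (6.70 + 1.1×4.36)×4.36 = 50.12 ft²
P = b + 2y√(1+z²) = 6.70 + 2×4.36×√(1+1.1²) = 19.66 ft
R = A/P = 50.12/19.66 = 2.549 ft
n = (1.486/Q)·A·R^(2/3)·S^(1/2) = (1.486/264) × 50.12 × 1.866 × 0.02530 = 0.01332

0.0133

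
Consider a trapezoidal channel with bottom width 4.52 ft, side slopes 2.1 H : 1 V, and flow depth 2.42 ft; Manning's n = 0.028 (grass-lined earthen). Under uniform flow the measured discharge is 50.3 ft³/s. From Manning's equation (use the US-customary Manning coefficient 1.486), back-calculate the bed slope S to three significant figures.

A = (b + z·y)·y = (4.52 + 2.1×2.42)×2.42 = 23.24 ft²
P = b + 2y√(1+z²) = 4.52 + 2×2.42×√(1+2.1²) = 15.78 ft
R = A/P = 23.24/15.78 = 1.473 ft
S = (Q·n / (1.486·A·R^(2/3)))² = (50.3×0.028 / (1.486×23.24×1.294))² = 0.0009928

0.000993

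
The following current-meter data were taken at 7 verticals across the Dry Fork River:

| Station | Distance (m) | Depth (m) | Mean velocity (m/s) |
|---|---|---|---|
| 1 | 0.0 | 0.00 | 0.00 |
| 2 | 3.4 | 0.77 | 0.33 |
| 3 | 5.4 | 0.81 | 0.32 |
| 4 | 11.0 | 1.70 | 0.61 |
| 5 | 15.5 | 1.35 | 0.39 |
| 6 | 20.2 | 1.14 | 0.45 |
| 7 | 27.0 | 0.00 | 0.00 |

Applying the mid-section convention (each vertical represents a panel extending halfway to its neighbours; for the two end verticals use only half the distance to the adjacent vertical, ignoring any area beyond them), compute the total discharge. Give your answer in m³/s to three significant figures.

12.3 m³/s

w_2 = (5.4 − 0.0)/2 = 2.7 m; q_2 = 0.33 × 0.77 × 2.7 = 0.6861 m³/s
w_3 = (11.0 − 3.4)/2 = 3.8 m; q_3 = 0.32 × 0.81 × 3.8 = 0.9850 m³/s
w_4 = (15.5 − 5.4)/2 = 5.05 m; q_4 = 0.61 × 1.70 × 5.05 = 5.237 m³/s
w_5 = (20.2 − 11.0)/2 = 4.6 m; q_5 = 0.39 × 1.35 × 4.6 = 2.422 m³/s
w_6 = (27.0 − 15.5)/2 = 5.75 m; q_6 = 0.45 × 1.14 × 5.75 = 2.950 m³/s
Stations 1, 7 contribute zero (depth or velocity is 0).
Q = Σ qᵢ = 12.28 m³/s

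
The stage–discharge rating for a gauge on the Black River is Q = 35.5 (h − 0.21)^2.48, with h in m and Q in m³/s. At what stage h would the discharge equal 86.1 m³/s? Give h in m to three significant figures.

1.64 m

h − h₀ = (Q/C)^(1/b) = (86.1/35.5)^(1/2.48) = 1.429 m
h = 0.21 + 1.429 = 1.639 m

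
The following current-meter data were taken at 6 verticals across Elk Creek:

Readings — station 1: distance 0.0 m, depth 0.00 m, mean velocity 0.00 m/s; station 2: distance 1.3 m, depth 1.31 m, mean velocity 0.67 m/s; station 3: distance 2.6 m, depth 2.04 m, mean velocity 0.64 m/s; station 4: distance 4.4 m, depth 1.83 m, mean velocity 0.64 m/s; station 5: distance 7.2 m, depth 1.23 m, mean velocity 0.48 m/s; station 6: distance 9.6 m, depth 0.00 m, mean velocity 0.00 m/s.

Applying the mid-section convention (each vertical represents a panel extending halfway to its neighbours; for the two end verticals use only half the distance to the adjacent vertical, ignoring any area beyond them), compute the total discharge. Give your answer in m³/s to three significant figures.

w_2 = (2.6 − 0.0)/2 = 1.3 m; q_2 = 0.67 × 1.31 × 1.3 = 1.141 m³/s
w_3 = (4.4 − 1.3)/2 = 1.55 m; q_3 = 0.64 × 2.04 × 1.55 = 2.024 m³/s
w_4 = (7.2 − 2.6)/2 = 2.3 m; q_4 = 0.64 × 1.83 × 2.3 = 2.694 m³/s
w_5 = (9.6 − 4.4)/2 = 2.6 m; q_5 = 0.48 × 1.23 × 2.6 = 1.535 m³/s
Stations 1, 6 contribute zero (depth or velocity is 0).
Q = Σ qᵢ = 7.393 m³/s

7.39 m³/s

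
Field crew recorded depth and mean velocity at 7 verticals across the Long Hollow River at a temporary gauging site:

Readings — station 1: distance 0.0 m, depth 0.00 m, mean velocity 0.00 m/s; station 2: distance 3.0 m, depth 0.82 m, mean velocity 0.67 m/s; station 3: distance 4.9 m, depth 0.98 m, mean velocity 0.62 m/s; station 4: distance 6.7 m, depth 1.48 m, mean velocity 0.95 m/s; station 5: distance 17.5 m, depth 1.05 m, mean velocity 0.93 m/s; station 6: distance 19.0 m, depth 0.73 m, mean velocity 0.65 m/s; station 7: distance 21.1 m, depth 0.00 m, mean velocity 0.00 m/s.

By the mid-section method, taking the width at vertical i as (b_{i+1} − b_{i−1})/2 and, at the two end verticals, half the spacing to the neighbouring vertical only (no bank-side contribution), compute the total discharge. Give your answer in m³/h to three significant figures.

65500 m³/h

w_2 = (4.9 − 0.0)/2 = 2.45 m; q_2 = 0.67 × 0.82 × 2.45 = 1.346 m³/s
w_3 = (6.7 − 3.0)/2 = 1.85 m; q_3 = 0.62 × 0.98 × 1.85 = 1.124 m³/s
w_4 = (17.5 − 4.9)/2 = 6.3 m; q_4 = 0.95 × 1.48 × 6.3 = 8.858 m³/s
w_5 = (19.0 − 6.7)/2 = 6.15 m; q_5 = 0.93 × 1.05 × 6.15 = 6.005 m³/s
w_6 = (21.1 − 17.5)/2 = 1.8 m; q_6 = 0.65 × 0.73 × 1.8 = 0.8541 m³/s
Stations 1, 7 contribute zero (depth or velocity is 0).
Q = Σ qᵢ = 18.19 m³/s
= 18.19 × 3600 = 65470 m³/h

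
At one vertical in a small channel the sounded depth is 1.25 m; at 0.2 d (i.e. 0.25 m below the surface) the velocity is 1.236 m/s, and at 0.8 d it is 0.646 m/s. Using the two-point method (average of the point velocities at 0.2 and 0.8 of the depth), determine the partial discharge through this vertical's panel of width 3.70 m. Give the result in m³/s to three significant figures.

4.35 m³/s

v̄ = (1.236 + 0.646) / 2 = 0.9410 m/s
q = v̄ × d × w = 0.9410 × 1.25 × 3.70 = 4.352 m³/s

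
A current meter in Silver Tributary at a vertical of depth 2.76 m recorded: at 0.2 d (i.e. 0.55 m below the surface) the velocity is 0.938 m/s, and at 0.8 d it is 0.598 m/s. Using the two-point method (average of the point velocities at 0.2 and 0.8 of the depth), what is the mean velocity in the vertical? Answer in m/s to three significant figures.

v̄ = (0.938 + 0.598) / 2 = 0.7680 m/s

0.768 m/s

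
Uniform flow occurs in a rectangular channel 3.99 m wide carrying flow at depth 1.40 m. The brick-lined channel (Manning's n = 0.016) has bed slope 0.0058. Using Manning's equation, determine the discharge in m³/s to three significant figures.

A = b·y = 3.99 × 1.40 = 5.586 m²
P = b + 2y = 3.99 + 2×1.40 = 6.790 m
R = A/P = 5.586/6.790 = 0.8227 m
Q = (1/n)·A·R^(2/3)·S^(1/2) = (1/0.016) × 5.586 × 0.8227^(2/3) × 0.0058^(1/2) = 23.34 m³/s

23.3 m³/s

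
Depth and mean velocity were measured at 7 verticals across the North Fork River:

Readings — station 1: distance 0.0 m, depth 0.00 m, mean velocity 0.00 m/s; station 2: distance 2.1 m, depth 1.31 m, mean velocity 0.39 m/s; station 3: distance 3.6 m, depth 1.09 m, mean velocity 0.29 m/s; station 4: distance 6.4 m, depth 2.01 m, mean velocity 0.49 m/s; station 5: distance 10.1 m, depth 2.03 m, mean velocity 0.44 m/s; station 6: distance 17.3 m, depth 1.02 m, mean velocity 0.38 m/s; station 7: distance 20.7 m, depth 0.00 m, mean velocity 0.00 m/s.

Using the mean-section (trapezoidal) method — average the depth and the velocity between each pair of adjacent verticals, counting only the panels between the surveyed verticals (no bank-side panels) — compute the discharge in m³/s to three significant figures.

10.9 m³/s

Panel 1-2: Δb = 2.1 m, d̄ = (0.00+1.31)/2 = 0.655, v̄ = (0.00+0.39)/2 = 0.195 → q = 2.1×0.655×0.195 = 0.2682 m³/s
Panel 2-3: Δb = 1.5 m, d̄ = (1.31+1.09)/2 = 1.2, v̄ = (0.39+0.29)/2 = 0.34 → q = 1.5×1.2×0.34 = 0.6120 m³/s
Panel 3-4: Δb = 2.8 m, d̄ = (1.09+2.01)/2 = 1.55, v̄ = (0.29+0.49)/2 = 0.39 → q = 2.8×1.55×0.39 = 1.693 m³/s
Panel 4-5: Δb = 3.7 m, d̄ = (2.01+2.03)/2 = 2.02, v̄ = (0.49+0.44)/2 = 0.465 → q = 3.7×2.02×0.465 = 3.475 m³/s
Panel 5-6: Δb = 7.2 m, d̄ = (2.03+1.02)/2 = 1.525, v̄ = (0.44+0.38)/2 = 0.41 → q = 7.2×1.525×0.41 = 4.502 m³/s
Panel 6-7: Δb = 3.4 m, d̄ = (1.02+0.00)/2 = 0.51, v̄ = (0.38+0.00)/2 = 0.19 → q = 3.4×0.51×0.19 = 0.3295 m³/s
Q = Σ q = 10.88 m³/s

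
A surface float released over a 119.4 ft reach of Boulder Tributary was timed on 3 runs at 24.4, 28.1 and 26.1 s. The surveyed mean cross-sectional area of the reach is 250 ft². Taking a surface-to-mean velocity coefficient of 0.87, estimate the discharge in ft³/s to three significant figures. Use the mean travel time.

991 ft³/s

t̄ = (24.4 + 28.1 + 26.1) / 3 = 26.2 s
v_surface = L / t̄ = 119.4 / 26.2 = 4.557 ft/s
v_mean = 0.87 × 4.557 = 3.965 ft/s
Q = A × v_mean = 250 × 3.965 = 991.2 ft³/s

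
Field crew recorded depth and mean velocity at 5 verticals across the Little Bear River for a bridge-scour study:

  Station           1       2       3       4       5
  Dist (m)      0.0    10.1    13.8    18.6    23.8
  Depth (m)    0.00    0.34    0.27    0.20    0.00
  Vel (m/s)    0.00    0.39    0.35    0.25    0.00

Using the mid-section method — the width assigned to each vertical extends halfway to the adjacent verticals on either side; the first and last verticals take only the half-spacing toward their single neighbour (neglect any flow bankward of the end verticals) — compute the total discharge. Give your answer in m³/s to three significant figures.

1.57 m³/s

w_2 = (13.8 − 0.0)/2 = 6.9 m; q_2 = 0.39 × 0.34 × 6.9 = 0.9149 m³/s
w_3 = (18.6 − 10.1)/2 = 4.25 m; q_3 = 0.35 × 0.27 × 4.25 = 0.4016 m³/s
w_4 = (23.8 − 13.8)/2 = 5 m; q_4 = 0.25 × 0.20 × 5 = 0.2500 m³/s
Stations 1, 5 contribute zero (depth or velocity is 0).
Q = Σ qᵢ = 1.567 m³/s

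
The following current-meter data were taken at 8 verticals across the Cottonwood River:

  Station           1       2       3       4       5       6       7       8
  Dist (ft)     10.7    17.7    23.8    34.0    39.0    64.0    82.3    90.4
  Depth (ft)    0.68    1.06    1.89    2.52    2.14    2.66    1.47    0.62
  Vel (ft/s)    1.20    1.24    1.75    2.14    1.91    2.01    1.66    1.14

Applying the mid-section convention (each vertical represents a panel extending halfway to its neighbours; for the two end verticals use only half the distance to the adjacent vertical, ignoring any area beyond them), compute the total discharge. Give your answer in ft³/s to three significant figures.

w_1 = (17.7 − 10.7)/2 = 3.5 ft; q_1 = 1.20 × 0.68 × 3.5 = 2.856 ft³/s
w_2 = (23.8 − 10.7)/2 = 6.55 ft; q_2 = 1.24 × 1.06 × 6.55 = 8.609 ft³/s
w_3 = (34.0 − 17.7)/2 = 8.15 ft; q_3 = 1.75 × 1.89 × 8.15 = 26.96 ft³/s
w_4 = (39.0 − 23.8)/2 = 7.6 ft; q_4 = 2.14 × 2.52 × 7.6 = 40.99 ft³/s
w_5 = (64.0 − 34.0)/2 = 15 ft; q_5 = 1.91 × 2.14 × 15 = 61.31 ft³/s
w_6 = (82.3 − 39.0)/2 = 21.65 ft; q_6 = 2.01 × 2.66 × 21.65 = 115.8 ft³/s
w_7 = (90.4 − 64.0)/2 = 13.2 ft; q_7 = 1.66 × 1.47 × 13.2 = 32.21 ft³/s
w_8 = (90.4 − 82.3)/2 = 4.05 ft; q_8 = 1.14 × 0.62 × 4.05 = 2.863 ft³/s
Q = Σ qᵢ = 291.5 ft³/s

292 ft³/s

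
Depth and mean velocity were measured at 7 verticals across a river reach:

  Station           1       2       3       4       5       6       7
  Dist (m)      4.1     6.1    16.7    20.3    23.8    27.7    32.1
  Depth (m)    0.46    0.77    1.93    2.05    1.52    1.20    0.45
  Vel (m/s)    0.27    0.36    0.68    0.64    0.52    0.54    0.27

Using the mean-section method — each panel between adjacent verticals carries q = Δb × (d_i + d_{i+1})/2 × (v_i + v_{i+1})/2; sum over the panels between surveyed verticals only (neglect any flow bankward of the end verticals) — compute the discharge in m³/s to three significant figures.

20.5 m³/s

Panel 1-2: Δb = 2 m, d̄ = (0.46+0.77)/2 = 0.615, v̄ = (0.27+0.36)/2 = 0.315 → q = 2×0.615×0.315 = 0.3875 m³/s
Panel 2-3: Δb = 10.6 m, d̄ = (0.77+1.93)/2 = 1.35, v̄ = (0.36+0.68)/2 = 0.52 → q = 10.6×1.35×0.52 = 7.441 m³/s
Panel 3-4: Δb = 3.6 m, d̄ = (1.93+2.05)/2 = 1.99, v̄ = (0.68+0.64)/2 = 0.66 → q = 3.6×1.99×0.66 = 4.728 m³/s
Panel 4-5: Δb = 3.5 m, d̄ = (2.05+1.52)/2 = 1.785, v̄ = (0.64+0.52)/2 = 0.58 → q = 3.5×1.785×0.58 = 3.624 m³/s
Panel 5-6: Δb = 3.9 m, d̄ = (1.52+1.20)/2 = 1.36, v̄ = (0.52+0.54)/2 = 0.53 → q = 3.9×1.36×0.53 = 2.811 m³/s
Panel 6-7: Δb = 4.4 m, d̄ = (1.20+0.45)/2 = 0.825, v̄ = (0.54+0.27)/2 = 0.405 → q = 4.4×0.825×0.405 = 1.470 m³/s
Q = Σ q = 20.46 m³/s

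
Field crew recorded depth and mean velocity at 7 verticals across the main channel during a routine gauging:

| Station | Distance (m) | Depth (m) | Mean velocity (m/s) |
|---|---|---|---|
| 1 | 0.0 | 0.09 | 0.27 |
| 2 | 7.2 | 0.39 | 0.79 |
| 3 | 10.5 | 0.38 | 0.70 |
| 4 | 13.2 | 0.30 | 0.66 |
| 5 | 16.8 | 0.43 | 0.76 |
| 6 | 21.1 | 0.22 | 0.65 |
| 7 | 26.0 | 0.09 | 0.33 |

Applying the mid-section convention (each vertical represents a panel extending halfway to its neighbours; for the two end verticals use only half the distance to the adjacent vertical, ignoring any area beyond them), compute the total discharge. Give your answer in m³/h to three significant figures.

w_1 = (7.2 − 0.0)/2 = 3.6 m; q_1 = 0.27 × 0.09 × 3.6 = 0.08748 m³/s
w_2 = (10.5 − 0.0)/2 = 5.25 m; q_2 = 0.79 × 0.39 × 5.25 = 1.618 m³/s
w_3 = (13.2 − 7.2)/2 = 3 m; q_3 = 0.70 × 0.38 × 3 = 0.7980 m³/s
w_4 = (16.8 − 10.5)/2 = 3.15 m; q_4 = 0.66 × 0.30 × 3.15 = 0.6237 m³/s
w_5 = (21.1 − 13.2)/2 = 3.95 m; q_5 = 0.76 × 0.43 × 3.95 = 1.291 m³/s
w_6 = (26.0 − 16.8)/2 = 4.6 m; q_6 = 0.65 × 0.22 × 4.6 = 0.6578 m³/s
w_7 = (26.0 − 21.1)/2 = 2.45 m; q_7 = 0.33 × 0.09 × 2.45 = 0.07277 m³/s
Q = Σ qᵢ = 5.148 m³/s
= 5.148 × 3600 = 18530 m³/h

18500 m³/h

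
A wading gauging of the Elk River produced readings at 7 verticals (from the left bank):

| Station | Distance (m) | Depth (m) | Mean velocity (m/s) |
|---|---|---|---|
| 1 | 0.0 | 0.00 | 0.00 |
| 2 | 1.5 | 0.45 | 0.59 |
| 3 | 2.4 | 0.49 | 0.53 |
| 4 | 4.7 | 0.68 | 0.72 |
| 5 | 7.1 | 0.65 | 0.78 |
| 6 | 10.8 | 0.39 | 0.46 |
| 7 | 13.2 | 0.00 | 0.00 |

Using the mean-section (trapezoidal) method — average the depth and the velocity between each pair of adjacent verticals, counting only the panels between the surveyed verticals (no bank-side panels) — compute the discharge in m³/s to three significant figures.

3.67 m³/s

Panel 1-2: Δb = 1.5 m, d̄ = (0.00+0.45)/2 = 0.225, v̄ = (0.00+0.59)/2 = 0.295 → q = 1.5×0.225×0.295 = 0.09956 m³/s
Panel 2-3: Δb = 0.9 m, d̄ = (0.45+0.49)/2 = 0.47, v̄ = (0.59+0.53)/2 = 0.56 → q = 0.9×0.47×0.56 = 0.2369 m³/s
Panel 3-4: Δb = 2.3 m, d̄ = (0.49+0.68)/2 = 0.585, v̄ = (0.53+0.72)/2 = 0.625 → q = 2.3×0.585×0.625 = 0.8409 m³/s
Panel 4-5: Δb = 2.4 m, d̄ = (0.68+0.65)/2 = 0.665, v̄ = (0.72+0.78)/2 = 0.75 → q = 2.4×0.665×0.75 = 1.197 m³/s
Panel 5-6: Δb = 3.7 m, d̄ = (0.65+0.39)/2 = 0.52, v̄ = (0.78+0.46)/2 = 0.62 → q = 3.7×0.52×0.62 = 1.193 m³/s
Panel 6-7: Δb = 2.4 m, d̄ = (0.39+0.00)/2 = 0.195, v̄ = (0.46+0.00)/2 = 0.23 → q = 2.4×0.195×0.23 = 0.1076 m³/s
Q = Σ q = 3.675 m³/s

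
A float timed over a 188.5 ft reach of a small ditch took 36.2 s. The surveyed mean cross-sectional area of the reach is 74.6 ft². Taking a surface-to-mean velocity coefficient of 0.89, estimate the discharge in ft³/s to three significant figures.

346 ft³/s

v_surface = L / t̄ = 188.5 / 36.2 = 5.207 ft/s
v_mean = 0.89 × 5.207 = 4.634 ft/s
Q = A × v_mean = 74.6 × 4.634 = 345.7 ft³/s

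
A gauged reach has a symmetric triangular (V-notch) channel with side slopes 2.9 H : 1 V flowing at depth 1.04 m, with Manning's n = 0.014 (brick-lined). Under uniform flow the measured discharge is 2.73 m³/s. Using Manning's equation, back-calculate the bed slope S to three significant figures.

0.000383

A = z·y² = 2.9×1.04² = 3.137 m²
P = 2y√(1+z²) = 2×1.04×√(1+2.9²) = 6.381 m
R = A/P = 3.137/6.381 = 0.4916 m
S = (Q·n / (1·A·R^(2/3)))² = (2.73×0.014 / (1×3.137×0.6229))² = 0.0003827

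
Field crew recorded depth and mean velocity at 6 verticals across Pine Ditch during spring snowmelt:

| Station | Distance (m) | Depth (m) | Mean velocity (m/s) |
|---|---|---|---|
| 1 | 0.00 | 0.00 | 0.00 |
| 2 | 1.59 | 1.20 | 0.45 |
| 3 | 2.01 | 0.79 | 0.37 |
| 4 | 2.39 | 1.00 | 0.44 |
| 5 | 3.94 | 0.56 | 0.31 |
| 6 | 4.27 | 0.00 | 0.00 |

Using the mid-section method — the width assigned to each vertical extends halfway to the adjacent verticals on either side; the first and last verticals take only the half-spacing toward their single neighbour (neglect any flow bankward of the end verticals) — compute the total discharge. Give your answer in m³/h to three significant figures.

w_2 = (2.01 − 0.00)/2 = 1.005 m; q_2 = 0.45 × 1.20 × 1.005 = 0.5427 m³/s
w_3 = (2.39 − 1.59)/2 = 0.4 m; q_3 = 0.37 × 0.79 × 0.4 = 0.1169 m³/s
w_4 = (3.94 − 2.01)/2 = 0.965 m; q_4 = 0.44 × 1.00 × 0.965 = 0.4246 m³/s
w_5 = (4.27 − 2.39)/2 = 0.94 m; q_5 = 0.31 × 0.56 × 0.94 = 0.1632 m³/s
Stations 1, 6 contribute zero (depth or velocity is 0).
Q = Σ qᵢ = 1.247 m³/s
= 1.247 × 3600 = 4491 m³/h

4490 m³/h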